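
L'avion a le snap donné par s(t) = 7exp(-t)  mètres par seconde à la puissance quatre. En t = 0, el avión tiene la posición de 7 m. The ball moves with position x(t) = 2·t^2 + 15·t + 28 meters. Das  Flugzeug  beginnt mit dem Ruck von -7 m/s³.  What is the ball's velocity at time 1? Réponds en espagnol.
Para resolver esto, necesitamos tomar 1 derivada de nuestra ecuación de la posición x(t) = 2·t^2 + 15·t + 28. Tomando d/dt de x(t), encontramos v(t) = 4·t + 15. De la ecuación de la velocidad v(t) = 4·t + 15, sustituimos t = 1 para obtener v = 19.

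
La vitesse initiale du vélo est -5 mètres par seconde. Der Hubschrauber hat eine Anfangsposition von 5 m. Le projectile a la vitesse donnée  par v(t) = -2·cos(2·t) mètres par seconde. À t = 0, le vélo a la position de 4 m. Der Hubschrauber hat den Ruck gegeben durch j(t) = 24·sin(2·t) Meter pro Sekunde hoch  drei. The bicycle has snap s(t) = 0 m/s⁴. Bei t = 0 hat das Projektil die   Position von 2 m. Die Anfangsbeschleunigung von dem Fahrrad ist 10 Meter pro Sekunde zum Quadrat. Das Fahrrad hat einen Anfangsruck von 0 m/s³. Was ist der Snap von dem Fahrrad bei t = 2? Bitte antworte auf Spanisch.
Usando s(t) = 0 y sustituyendo t = 2, encontramos s = 0.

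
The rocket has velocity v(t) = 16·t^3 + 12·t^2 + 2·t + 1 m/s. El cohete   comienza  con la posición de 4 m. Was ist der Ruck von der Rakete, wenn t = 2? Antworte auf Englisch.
Starting from velocity v(t) = 16·t^3 + 12·t^2 + 2·t + 1, we take 2 derivatives. The derivative of velocity gives acceleration: a(t) = 48·t^2 + 24·t + 2. Taking d/dt of a(t), we find j(t) = 96·t + 24. From the given jerk equation j(t) = 96·t + 24, we substitute t = 2 to get j = 216.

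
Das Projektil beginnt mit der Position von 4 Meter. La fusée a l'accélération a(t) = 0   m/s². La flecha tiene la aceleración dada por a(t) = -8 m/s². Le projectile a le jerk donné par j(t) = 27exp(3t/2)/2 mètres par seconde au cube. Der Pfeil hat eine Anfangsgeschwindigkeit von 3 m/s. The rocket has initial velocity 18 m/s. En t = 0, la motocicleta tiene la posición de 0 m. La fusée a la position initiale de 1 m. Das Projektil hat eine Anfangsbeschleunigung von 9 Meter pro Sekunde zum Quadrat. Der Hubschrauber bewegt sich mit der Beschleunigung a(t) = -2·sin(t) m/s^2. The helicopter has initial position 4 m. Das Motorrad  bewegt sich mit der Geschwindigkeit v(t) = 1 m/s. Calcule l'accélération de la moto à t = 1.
Pour résoudre ceci, nous devons prendre 1 dérivée de notre équation de la vitesse v(t) = 1. En dérivant la vitesse, nous obtenons l'accélération: a(t) = 0. De l'équation de l'accélération a(t) = 0, nous substituons t = 1 pour obtenir a = 0.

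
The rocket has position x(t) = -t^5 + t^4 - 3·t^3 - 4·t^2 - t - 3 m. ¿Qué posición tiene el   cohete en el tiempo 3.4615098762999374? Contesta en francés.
Nous avons la position x(t) = -t^5 + t^4 - 3·t^3 - 4·t^2 - t - 3. En substituant t = 3.4615098762999374: x(3.4615098762999374) = -532.215505717357.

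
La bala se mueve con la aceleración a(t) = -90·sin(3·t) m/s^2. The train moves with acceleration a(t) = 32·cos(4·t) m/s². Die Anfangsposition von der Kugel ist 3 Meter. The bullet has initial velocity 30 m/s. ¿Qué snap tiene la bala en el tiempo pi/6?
Partiendo de la aceleración a(t) = -90·sin(3·t), tomamos 2 derivadas. Derivando la aceleración, obtenemos la sacudida: j(t) = -270·cos(3·t). La derivada de la sacudida da el snap: s(t) = 810·sin(3·t). Tenemos el snap s(t) = 810·sin(3·t). Sustituyendo t = pi/6: s(pi/6) = 810.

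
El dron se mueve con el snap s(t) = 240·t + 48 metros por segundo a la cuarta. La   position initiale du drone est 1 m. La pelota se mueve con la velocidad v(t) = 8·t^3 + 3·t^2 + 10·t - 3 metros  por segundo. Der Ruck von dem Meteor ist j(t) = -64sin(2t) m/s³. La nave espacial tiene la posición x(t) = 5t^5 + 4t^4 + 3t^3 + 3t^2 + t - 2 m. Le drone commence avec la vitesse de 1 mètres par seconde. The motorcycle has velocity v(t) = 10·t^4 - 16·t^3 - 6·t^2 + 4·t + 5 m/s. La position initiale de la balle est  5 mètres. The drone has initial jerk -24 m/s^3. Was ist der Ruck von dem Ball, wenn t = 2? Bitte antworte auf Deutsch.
Ausgehend von der Geschwindigkeit v(t) = 8·t^3 + 3·t^2 + 10·t - 3, nehmen wir 2 Ableitungen. Mit d/dt von v(t) finden wir a(t) = 24·t^2 + 6·t + 10. Die Ableitung von der Beschleunigung ergibt den Ruck: j(t) = 48·t + 6. Mit j(t) = 48·t + 6 und Einsetzen von t = 2, finden wir j = 102.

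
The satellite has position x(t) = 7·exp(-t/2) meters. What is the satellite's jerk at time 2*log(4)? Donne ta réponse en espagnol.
Debemos derivar nuestra ecuación de la posición x(t) = 7·exp(-t/2) 3 veces. La derivada de la posición da la velocidad: v(t) = -7·exp(-t/2)/2. Tomando d/dt de v(t), encontramos a(t) = 7·exp(-t/2)/4. La derivada de la aceleración da la sacudida: j(t) = -7·exp(-t/2)/8. De la ecuación de la sacudida j(t) = -7·exp(-t/2)/8, sustituimos t = 2*log(4) para obtener j = -7/32.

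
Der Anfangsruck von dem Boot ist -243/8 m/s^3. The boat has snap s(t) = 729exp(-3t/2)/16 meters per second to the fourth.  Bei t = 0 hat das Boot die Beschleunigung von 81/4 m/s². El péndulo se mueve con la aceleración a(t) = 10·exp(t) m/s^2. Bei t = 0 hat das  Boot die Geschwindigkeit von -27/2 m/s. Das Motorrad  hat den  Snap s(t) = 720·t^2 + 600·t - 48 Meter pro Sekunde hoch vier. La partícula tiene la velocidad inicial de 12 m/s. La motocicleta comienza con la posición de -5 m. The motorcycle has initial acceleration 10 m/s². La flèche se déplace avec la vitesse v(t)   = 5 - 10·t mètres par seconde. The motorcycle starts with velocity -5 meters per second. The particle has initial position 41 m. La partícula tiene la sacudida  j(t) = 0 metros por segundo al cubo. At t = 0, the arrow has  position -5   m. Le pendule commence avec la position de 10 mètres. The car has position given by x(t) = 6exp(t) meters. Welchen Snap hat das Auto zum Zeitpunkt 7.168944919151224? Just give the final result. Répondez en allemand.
Bei t = 7.168944919151224, s = 7790.84330936093.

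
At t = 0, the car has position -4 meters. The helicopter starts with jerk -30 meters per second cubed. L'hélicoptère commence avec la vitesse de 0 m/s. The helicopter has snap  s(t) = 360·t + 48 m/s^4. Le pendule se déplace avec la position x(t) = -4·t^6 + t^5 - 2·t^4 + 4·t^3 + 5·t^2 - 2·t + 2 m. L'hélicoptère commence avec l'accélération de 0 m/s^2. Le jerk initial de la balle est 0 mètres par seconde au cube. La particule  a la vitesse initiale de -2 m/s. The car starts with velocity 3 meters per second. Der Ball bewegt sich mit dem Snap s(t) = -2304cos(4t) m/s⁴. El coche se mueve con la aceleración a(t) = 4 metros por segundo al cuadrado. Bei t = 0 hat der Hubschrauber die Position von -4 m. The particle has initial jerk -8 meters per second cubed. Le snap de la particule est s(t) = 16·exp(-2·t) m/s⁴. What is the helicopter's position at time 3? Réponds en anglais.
Starting from snap s(t) = 360·t + 48, we take 4 integrals. Taking ∫s(t)dt and applying j(0) = -30, we find j(t) = 180·t^2 + 48·t - 30. Taking ∫j(t)dt and applying a(0) = 0, we find a(t) = 6·t·(10·t^2 + 4·t - 5). Integrating acceleration and using the initial condition v(0) = 0, we get v(t) = t^2·(15·t^2 + 8·t - 15). Taking ∫v(t)dt and applying x(0) = -4, we find x(t) = 3·t^5 + 2·t^4 - 5·t^3 - 4. We have position x(t) = 3·t^5 + 2·t^4 - 5·t^3 - 4. Substituting t = 3: x(3) = 752.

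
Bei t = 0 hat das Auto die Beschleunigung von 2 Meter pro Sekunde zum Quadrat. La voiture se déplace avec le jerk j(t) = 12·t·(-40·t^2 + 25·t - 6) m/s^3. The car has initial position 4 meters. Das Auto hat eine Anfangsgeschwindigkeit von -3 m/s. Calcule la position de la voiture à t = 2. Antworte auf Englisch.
To find the answer, we compute 3 integrals of j(t) = 12·t·(-40·t^2 + 25·t - 6). Integrating jerk and using the initial condition a(0) = 2, we get a(t) = -120·t^4 + 100·t^3 - 36·t^2 + 2. Finding the integral of a(t) and using v(0) = -3: v(t) = -24·t^5 + 25·t^4 - 12·t^3 + 2·t - 3. The antiderivative of velocity is position. Using x(0) = 4, we get x(t) = -4·t^6 + 5·t^5 - 3·t^4 + t^2 - 3·t + 4. We have position x(t) = -4·t^6 + 5·t^5 - 3·t^4 + t^2 - 3·t + 4. Substituting t = 2: x(2) = -142.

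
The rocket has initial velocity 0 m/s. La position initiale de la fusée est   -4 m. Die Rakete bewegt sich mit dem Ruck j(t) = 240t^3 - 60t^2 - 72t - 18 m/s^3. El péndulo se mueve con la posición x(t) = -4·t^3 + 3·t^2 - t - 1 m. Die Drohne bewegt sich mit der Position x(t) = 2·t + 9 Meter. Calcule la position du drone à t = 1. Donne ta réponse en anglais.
We have position x(t) = 2·t + 9. Substituting t = 1: x(1) = 11.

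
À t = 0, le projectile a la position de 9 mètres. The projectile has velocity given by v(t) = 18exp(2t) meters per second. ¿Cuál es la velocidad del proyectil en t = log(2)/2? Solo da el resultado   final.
La velocidad en t = log(2)/2 es v = 36.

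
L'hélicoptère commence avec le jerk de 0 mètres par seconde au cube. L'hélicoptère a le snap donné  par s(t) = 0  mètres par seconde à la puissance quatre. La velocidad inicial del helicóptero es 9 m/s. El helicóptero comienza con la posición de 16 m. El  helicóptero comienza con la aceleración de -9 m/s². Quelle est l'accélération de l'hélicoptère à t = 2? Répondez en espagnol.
Partiendo del snap s(t) = 0, tomamos 2 integrales. Tomando ∫s(t)dt y aplicando j(0) = 0, encontramos j(t) = 0. Tomando ∫j(t)dt y aplicando a(0) = -9, encontramos a(t) = -9. De la ecuación de la aceleración a(t) = -9, sustituimos t = 2 para obtener a = -9.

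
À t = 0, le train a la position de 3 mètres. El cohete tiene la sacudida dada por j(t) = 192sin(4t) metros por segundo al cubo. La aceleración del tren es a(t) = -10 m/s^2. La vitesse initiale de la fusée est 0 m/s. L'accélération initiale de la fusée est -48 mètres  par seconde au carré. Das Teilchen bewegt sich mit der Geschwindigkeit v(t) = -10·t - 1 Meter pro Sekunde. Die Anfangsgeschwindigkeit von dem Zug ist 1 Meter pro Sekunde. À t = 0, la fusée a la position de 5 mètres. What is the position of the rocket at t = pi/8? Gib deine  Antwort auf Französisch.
Nous devons intégrer notre équation du jerk j(t) = 192·sin(4·t) 3 fois. L'intégrale du jerk est l'accélération. En utilisant a(0) = -48, nous obtenons a(t) = -48·cos(4·t). L'intégrale de l'accélération est la vitesse. En utilisant v(0) = 0, nous obtenons v(t) = -12·sin(4·t). En intégrant la vitesse et en utilisant la condition initiale x(0) = 5, nous obtenons x(t) = 3·cos(4·t) + 2. En utilisant x(t) = 3·cos(4·t) + 2 et en substituant t = pi/8, nous trouvons x = 2.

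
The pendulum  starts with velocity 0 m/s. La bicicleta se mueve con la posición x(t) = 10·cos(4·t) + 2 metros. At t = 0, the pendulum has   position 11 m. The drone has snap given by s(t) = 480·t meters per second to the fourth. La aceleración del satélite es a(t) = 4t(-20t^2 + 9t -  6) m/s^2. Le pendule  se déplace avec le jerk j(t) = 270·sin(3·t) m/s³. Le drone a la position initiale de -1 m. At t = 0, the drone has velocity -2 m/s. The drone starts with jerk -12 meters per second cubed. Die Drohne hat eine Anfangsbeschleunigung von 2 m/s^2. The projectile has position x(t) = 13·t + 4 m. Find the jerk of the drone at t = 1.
Starting from snap s(t) = 480·t, we take 1 integral. The integral of snap is jerk. Using j(0) = -12, we get j(t) = 240·t^2 - 12. From the given jerk equation j(t) = 240·t^2 - 12, we substitute t = 1 to get j = 228.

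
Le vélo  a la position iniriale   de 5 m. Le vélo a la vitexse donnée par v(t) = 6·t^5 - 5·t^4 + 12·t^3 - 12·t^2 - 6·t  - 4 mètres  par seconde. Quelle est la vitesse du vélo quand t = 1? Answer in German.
Wir haben die Geschwindigkeit v(t) = 6·t^5 - 5·t^4 + 12·t^3 - 12·t^2 - 6·t - 4. Durch Einsetzen von t = 1: v(1) = -9.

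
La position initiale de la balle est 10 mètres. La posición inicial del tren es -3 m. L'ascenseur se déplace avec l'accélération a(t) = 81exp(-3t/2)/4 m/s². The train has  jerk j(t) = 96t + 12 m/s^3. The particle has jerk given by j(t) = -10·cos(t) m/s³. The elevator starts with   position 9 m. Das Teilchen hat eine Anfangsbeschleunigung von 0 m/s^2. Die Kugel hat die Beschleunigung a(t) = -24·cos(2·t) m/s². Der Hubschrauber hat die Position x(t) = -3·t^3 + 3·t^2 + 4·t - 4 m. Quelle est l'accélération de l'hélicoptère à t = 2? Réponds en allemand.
Um dies zu lösen, müssen wir 2 Ableitungen unserer Gleichung für die Position x(t) = -3·t^3 + 3·t^2 + 4·t - 4 nehmen. Durch Ableiten von der Position erhalten wir die Geschwindigkeit: v(t) = -9·t^2 + 6·t + 4. Durch Ableiten von der Geschwindigkeit erhalten wir die Beschleunigung: a(t) = 6 - 18·t. Wir haben die Beschleunigung a(t) = 6 - 18·t. Durch Einsetzen von t = 2: a(2) = -30.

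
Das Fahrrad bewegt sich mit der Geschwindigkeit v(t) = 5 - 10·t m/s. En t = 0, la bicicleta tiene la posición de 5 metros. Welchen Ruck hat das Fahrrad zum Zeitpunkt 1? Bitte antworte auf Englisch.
We must differentiate our velocity equation v(t) = 5 - 10·t 2 times. The derivative of velocity gives acceleration: a(t) = -10. Differentiating acceleration, we get jerk: j(t) = 0. From the given jerk equation j(t) = 0, we substitute t = 1 to get j = 0.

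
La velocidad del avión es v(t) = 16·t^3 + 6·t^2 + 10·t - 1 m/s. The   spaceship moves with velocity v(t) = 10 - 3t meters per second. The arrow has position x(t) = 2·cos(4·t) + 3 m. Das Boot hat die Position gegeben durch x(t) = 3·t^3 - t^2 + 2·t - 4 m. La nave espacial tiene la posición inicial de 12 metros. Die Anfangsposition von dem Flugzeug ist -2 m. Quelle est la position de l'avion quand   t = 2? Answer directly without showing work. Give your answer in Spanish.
En t = 2, x = 96.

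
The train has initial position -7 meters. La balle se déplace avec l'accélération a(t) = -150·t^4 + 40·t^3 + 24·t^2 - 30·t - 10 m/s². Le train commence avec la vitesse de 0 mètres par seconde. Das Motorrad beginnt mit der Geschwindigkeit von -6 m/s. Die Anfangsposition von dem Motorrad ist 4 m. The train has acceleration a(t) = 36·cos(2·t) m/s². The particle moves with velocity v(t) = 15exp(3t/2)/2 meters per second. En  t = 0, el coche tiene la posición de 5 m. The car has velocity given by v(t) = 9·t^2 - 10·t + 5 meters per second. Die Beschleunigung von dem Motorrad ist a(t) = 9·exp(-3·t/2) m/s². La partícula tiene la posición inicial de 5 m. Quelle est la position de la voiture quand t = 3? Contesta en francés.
En partant de la vitesse v(t) = 9·t^2 - 10·t + 5, nous prenons 1 intégrale. L'intégrale de la vitesse est la position. En utilisant x(0) = 5, nous obtenons x(t) = 3·t^3 - 5·t^2 + 5·t + 5. De l'équation de la position x(t) = 3·t^3 - 5·t^2 + 5·t + 5, nous substituons t = 3 pour obtenir x = 56.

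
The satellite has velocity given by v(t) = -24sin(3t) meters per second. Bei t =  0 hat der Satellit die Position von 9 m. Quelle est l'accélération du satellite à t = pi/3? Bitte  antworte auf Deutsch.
Um dies zu lösen, müssen wir 1 Ableitung unserer Gleichung für die Geschwindigkeit v(t) = -24·sin(3·t) nehmen. Durch Ableiten von der Geschwindigkeit erhalten wir die Beschleunigung: a(t) = -72·cos(3·t). Mit a(t) = -72·cos(3·t) und Einsetzen von t = pi/3, finden wir a = 72.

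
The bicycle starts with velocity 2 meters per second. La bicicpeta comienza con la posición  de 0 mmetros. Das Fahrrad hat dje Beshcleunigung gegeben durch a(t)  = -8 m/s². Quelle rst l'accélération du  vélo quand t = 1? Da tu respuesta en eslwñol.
Tenemos la aceleración a(t) = -8. Sustituyendo t = 1: a(1) = -8.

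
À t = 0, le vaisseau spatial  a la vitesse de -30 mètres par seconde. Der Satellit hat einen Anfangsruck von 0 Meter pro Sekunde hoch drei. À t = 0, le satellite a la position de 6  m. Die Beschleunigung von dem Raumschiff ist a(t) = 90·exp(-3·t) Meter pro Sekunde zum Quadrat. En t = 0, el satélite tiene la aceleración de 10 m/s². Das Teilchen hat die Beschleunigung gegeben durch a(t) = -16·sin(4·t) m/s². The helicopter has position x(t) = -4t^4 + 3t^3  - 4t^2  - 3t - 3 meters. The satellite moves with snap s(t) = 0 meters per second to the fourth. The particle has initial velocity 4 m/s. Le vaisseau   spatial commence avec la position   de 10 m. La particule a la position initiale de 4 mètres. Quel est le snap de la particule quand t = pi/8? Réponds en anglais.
To solve this, we need to take 2 derivatives of our acceleration equation a(t) = -16·sin(4·t). Taking d/dt of a(t), we find j(t) = -64·cos(4·t). Taking d/dt of j(t), we find s(t) = 256·sin(4·t). From the given snap equation s(t) = 256·sin(4·t), we substitute t = pi/8 to get s = 256.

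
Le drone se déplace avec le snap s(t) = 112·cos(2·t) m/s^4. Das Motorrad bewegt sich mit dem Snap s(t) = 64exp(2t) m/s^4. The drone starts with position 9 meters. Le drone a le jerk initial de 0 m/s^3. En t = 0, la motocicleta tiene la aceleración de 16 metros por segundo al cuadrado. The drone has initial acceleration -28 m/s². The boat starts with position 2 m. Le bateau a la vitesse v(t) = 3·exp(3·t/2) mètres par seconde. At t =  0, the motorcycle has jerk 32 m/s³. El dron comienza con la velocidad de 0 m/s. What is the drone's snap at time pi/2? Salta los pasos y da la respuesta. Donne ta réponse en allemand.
Bei t = pi/2, s = -112.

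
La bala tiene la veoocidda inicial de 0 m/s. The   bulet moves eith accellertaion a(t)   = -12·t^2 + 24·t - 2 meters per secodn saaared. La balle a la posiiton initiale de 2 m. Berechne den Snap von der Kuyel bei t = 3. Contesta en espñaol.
Para resolver esto, necesitamos tomar 2 derivadas de nuestra ecuación de la aceleración a(t) = -12·t^2 + 24·t - 2. Tomando d/dt de a(t), encontramos j(t) = 24 - 24·t. Derivando la sacudida, obtenemos el snap: s(t) = -24. Tenemos el snap s(t) = -24. Sustituyendo t = 3: s(3) = -24.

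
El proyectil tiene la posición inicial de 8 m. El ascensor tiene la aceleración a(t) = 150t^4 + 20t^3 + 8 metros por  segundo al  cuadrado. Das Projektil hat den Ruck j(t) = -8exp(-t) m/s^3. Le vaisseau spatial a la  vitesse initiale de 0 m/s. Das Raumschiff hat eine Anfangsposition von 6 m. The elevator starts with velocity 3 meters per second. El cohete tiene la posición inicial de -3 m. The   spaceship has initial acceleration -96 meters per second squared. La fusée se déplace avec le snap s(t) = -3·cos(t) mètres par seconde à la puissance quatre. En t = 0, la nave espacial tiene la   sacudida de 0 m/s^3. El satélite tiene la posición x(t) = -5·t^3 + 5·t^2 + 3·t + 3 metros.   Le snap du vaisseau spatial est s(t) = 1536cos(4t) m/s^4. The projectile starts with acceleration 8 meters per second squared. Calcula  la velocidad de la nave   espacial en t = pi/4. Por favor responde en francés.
Pour résoudre ceci, nous devons prendre 3 intégrales de notre équation du snap s(t) = 1536·cos(4·t). L'intégrale du snap, avec j(0) = 0, donne le jerk: j(t) = 384·sin(4·t). En intégrant le jerk et en utilisant la condition initiale a(0) = -96, nous obtenons a(t) = -96·cos(4·t). En prenant ∫a(t)dt et en appliquant v(0) = 0, nous trouvons v(t) = -24·sin(4·t). De l'équation de la vitesse v(t) = -24·sin(4·t), nous substituons t = pi/4 pour obtenir v = 0.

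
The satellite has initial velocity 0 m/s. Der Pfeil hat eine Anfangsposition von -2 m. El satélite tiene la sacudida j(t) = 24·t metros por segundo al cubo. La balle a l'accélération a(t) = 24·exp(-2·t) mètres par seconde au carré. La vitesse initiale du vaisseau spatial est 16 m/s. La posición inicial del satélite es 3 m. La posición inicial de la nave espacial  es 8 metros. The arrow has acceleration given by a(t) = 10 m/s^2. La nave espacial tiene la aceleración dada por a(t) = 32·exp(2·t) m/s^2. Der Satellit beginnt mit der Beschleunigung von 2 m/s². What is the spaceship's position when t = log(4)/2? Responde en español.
Necesitamos integrar nuestra ecuación de la aceleración a(t) = 32·exp(2·t) 2 veces. La antiderivada de la aceleración es la velocidad. Usando v(0) = 16, obtenemos v(t) = 16·exp(2·t). La integral de la velocidad, con x(0) = 8, da la posición: x(t) = 8·exp(2·t). De la ecuación de la posición x(t) = 8·exp(2·t), sustituimos t = log(4)/2 para obtener x = 32.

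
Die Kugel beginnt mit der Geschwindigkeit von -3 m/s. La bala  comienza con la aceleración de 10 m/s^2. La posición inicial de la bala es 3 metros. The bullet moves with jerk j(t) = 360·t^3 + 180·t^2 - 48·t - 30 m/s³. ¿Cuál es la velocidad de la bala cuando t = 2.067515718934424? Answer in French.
Pour résoudre ceci, nous devons prendre 2 intégrales de notre équation du jerk j(t) = 360·t^3 + 180·t^2 - 48·t - 30. En intégrant le jerk et en utilisant la condition initiale a(0) = 10, nous obtenons a(t) = 90·t^4 + 60·t^3 - 24·t^2 - 30·t + 10. En intégrant l'accélération et en utilisant la condition initiale v(0) = -3, nous obtenons v(t) = 18·t^5 + 15·t^4 - 8·t^3 - 15·t^2 + 10·t - 3. Nous avons la vitesse v(t) = 18·t^5 + 15·t^4 - 8·t^3 - 15·t^2 + 10·t - 3. En substituant t = 2.067515718934424: v(2.067515718934424) = 836.950912993916.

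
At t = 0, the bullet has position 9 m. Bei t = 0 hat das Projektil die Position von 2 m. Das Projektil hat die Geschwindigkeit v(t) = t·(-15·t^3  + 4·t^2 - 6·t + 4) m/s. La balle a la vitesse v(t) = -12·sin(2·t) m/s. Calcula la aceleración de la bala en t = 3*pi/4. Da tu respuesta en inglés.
Starting from velocity v(t) = -12·sin(2·t), we take 1 derivative. Taking d/dt of v(t), we find a(t) = -24·cos(2·t). Using a(t) = -24·cos(2·t) and substituting t = 3*pi/4, we find a = 0.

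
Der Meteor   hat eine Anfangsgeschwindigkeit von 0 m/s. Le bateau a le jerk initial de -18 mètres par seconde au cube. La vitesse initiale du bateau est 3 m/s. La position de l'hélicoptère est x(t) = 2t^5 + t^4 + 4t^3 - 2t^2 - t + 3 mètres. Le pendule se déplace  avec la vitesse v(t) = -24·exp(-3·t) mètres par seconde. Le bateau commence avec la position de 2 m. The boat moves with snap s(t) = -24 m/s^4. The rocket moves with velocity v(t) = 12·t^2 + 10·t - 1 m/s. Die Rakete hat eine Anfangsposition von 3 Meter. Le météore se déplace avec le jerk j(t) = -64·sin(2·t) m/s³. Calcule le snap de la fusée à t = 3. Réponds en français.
Nous devons dériver notre équation de la vitesse v(t) = 12·t^2 + 10·t - 1 3 fois. La dérivée de la vitesse donne l'accélération: a(t) = 24·t + 10. En dérivant l'accélération, nous obtenons le jerk: j(t) = 24. La dérivée du jerk donne le snap: s(t) = 0. Nous avons le snap s(t) = 0. En substituant t = 3: s(3) = 0.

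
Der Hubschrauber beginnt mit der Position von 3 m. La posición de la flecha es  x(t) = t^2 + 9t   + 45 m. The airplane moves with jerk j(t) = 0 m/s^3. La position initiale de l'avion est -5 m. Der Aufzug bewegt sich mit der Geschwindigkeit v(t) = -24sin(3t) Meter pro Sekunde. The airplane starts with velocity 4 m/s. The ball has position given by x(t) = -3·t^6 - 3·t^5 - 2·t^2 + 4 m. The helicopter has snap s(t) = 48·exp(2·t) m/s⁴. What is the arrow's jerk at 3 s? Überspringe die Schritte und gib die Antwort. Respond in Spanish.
La respuesta es 0.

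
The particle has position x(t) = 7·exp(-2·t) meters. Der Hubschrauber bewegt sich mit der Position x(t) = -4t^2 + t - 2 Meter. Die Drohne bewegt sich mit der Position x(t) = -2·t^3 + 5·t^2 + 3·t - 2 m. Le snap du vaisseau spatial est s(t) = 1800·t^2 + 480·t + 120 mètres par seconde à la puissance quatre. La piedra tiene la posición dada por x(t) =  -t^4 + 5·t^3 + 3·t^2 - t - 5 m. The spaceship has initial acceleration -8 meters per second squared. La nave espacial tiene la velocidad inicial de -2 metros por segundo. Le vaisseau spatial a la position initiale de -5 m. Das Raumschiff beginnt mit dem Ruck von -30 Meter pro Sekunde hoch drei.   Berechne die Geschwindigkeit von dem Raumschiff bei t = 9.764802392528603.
Wir müssen das Integral unserer Gleichung für den Snap s(t) = 1800·t^2 + 480·t + 120 3-mal finden. Das Integral von dem Snap ist der Ruck. Mit j(0) = -30 erhalten wir j(t) = 600·t^3 + 240·t^2 + 120·t - 30. Mit ∫j(t)dt und Anwendung von a(0) = -8, finden wir a(t) = 150·t^4 + 80·t^3 + 60·t^2 - 30·t - 8. Mit ∫a(t)dt und Anwendung von v(0) = -2, finden wir v(t) = 30·t^5 + 20·t^4 + 20·t^3 - 15·t^2 - 8·t - 2. Wir haben die Geschwindigkeit v(t) = 30·t^5 + 20·t^4 + 20·t^3 - 15·t^2 - 8·t - 2. Durch Einsetzen von t = 9.764802392528603: v(9.764802392528603) = 2862362.22749319.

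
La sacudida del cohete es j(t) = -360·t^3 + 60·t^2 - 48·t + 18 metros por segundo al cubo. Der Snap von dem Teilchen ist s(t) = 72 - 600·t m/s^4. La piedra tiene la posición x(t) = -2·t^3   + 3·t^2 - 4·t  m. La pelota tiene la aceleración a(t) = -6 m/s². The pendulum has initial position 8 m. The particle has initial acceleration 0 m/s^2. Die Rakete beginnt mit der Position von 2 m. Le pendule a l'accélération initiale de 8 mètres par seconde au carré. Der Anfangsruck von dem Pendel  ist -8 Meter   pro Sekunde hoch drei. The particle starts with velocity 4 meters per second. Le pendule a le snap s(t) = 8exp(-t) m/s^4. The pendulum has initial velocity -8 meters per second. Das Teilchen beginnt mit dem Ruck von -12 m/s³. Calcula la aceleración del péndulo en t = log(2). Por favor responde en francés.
Nous devons intégrer notre équation du snap s(t) = 8·exp(-t) 2 fois. En intégrant le snap et en utilisant la condition initiale j(0) = -8, nous obtenons j(t) = -8·exp(-t). L'intégrale du jerk est l'accélération. En utilisant a(0) = 8, nous obtenons a(t) = 8·exp(-t). Nous avons l'accélération a(t) = 8·exp(-t). En substituant t = log(2): a(log(2)) = 4.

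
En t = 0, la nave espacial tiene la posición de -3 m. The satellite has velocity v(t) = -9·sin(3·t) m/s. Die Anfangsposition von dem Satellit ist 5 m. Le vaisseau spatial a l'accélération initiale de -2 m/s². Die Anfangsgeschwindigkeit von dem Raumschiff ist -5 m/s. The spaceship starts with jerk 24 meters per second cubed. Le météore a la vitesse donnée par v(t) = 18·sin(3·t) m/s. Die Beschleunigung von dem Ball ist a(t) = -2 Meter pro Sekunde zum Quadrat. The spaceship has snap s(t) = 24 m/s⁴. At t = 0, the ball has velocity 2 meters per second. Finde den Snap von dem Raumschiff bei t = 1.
Wir haben den Snap s(t) = 24. Durch Einsetzen von t = 1: s(1) = 24.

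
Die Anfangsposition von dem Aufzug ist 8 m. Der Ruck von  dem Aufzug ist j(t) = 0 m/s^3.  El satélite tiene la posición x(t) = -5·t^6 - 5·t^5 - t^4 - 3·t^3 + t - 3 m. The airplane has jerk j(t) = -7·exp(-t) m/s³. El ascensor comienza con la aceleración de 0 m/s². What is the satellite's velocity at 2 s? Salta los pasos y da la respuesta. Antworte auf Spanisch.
La velocidad en t = 2 es v = -1427.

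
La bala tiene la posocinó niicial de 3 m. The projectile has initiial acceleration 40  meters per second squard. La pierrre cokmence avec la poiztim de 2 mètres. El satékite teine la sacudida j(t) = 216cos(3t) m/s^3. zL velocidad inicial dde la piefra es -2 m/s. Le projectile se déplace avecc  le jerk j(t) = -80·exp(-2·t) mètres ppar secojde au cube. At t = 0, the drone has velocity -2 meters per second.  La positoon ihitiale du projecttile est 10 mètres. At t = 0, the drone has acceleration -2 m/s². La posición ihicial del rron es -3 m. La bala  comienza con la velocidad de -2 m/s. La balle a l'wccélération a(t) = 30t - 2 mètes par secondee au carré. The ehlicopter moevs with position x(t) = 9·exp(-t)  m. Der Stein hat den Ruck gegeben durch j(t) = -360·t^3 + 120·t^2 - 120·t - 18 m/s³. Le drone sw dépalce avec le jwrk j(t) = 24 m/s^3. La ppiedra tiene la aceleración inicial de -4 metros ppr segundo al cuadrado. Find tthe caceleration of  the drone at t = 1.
Starting from jerk j(t) = 24, we take 1 antiderivative. The integral of jerk, with a(0) = -2, gives acceleration: a(t) = 24·t - 2. From the given acceleration equation a(t) = 24·t - 2, we substitute t = 1 to get a = 22.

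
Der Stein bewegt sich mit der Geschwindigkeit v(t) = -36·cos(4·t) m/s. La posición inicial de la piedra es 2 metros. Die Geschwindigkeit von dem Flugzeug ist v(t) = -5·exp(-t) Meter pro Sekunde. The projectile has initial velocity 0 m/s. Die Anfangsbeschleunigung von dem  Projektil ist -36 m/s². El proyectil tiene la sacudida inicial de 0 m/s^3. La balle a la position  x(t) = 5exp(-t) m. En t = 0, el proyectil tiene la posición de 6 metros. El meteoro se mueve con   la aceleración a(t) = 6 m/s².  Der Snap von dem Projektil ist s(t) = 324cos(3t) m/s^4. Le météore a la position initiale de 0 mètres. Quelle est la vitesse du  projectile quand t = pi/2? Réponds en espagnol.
Debemos encontrar la antiderivada de nuestra ecuación del snap s(t) = 324·cos(3·t) 3 veces. Tomando ∫s(t)dt y aplicando j(0) = 0, encontramos j(t) = 108·sin(3·t). Tomando ∫j(t)dt y aplicando a(0) = -36, encontramos a(t) = -36·cos(3·t). Tomando ∫a(t)dt y aplicando v(0) = 0, encontramos v(t) = -12·sin(3·t). Usando v(t) = -12·sin(3·t) y sustituyendo t = pi/2, encontramos v = 12.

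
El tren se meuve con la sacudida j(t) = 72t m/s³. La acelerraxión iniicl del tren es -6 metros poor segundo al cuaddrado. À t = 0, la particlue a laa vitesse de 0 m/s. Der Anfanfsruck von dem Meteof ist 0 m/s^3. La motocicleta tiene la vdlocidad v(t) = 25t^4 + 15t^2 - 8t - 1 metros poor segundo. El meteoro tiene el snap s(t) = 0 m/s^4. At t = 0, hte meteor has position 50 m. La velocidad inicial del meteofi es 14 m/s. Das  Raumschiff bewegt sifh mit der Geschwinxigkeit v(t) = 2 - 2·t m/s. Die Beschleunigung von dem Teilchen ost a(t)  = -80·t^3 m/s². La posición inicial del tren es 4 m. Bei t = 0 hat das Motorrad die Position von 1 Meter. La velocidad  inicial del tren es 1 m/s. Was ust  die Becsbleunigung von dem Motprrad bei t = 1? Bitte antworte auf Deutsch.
Wir müssen unsere Gleichung für die Geschwindigkeit v(t) = 25·t^4 + 15·t^2 - 8·t - 1 1-mal ableiten. Mit d/dt von v(t) finden wir a(t) = 100·t^3 + 30·t - 8. Aus der Gleichung für die Beschleunigung a(t) = 100·t^3 + 30·t - 8, setzen wir t = 1 ein und erhalten a = 122.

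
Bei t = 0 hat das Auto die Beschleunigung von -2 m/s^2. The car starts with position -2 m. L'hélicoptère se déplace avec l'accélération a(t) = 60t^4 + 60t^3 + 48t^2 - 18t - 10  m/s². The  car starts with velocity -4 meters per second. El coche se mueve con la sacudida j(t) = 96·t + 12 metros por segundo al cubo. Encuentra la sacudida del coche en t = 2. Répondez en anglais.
From the given jerk equation j(t) = 96·t + 12, we substitute t = 2 to get j = 204.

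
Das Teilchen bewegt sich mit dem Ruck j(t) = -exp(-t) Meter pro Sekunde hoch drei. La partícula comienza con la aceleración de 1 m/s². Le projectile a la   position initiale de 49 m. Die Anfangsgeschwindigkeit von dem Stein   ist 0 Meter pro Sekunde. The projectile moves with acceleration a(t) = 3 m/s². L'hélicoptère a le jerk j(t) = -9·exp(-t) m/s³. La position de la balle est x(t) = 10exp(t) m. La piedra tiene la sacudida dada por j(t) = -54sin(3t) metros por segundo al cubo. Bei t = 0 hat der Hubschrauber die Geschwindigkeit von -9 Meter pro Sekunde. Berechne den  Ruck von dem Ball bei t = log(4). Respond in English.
Starting from position x(t) = 10·exp(t), we take 3 derivatives. Taking d/dt of x(t), we find v(t) = 10·exp(t). The derivative of velocity gives acceleration: a(t) = 10·exp(t). Differentiating acceleration, we get jerk: j(t) = 10·exp(t). We have jerk j(t) = 10·exp(t). Substituting t = log(4): j(log(4)) = 40.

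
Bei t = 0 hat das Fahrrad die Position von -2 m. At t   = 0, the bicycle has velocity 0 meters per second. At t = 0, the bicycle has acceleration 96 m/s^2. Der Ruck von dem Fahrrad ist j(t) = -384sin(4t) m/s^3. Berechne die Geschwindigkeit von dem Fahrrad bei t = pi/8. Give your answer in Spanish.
Debemos encontrar la antiderivada de nuestra ecuación de la sacudida j(t) = -384·sin(4·t) 2 veces. La antiderivada de la sacudida, con a(0) = 96, da la aceleración: a(t) = 96·cos(4·t). Integrando la aceleración y usando la condición inicial v(0) = 0, obtenemos v(t) = 24·sin(4·t). Usando v(t) = 24·sin(4·t) y sustituyendo t = pi/8, encontramos v = 24.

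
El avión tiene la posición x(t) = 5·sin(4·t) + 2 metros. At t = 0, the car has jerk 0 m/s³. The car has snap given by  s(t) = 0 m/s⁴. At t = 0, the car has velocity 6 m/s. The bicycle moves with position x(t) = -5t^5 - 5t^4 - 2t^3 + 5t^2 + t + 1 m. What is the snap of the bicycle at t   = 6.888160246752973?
To solve this, we need to take 4 derivatives of our position equation x(t) = -5·t^5 - 5·t^4 - 2·t^3 + 5·t^2 + t + 1. The derivative of position gives velocity: v(t) = -25·t^4 - 20·t^3 - 6·t^2 + 10·t + 1. Taking d/dt of v(t), we find a(t) = -100·t^3 - 60·t^2 - 12·t + 10. Differentiating acceleration, we get jerk: j(t) = -300·t^2 - 120·t - 12. Differentiating jerk, we get snap: s(t) = -600·t - 120. Using s(t) = -600·t - 120 and substituting t = 6.888160246752973, we find s = -4252.89614805178.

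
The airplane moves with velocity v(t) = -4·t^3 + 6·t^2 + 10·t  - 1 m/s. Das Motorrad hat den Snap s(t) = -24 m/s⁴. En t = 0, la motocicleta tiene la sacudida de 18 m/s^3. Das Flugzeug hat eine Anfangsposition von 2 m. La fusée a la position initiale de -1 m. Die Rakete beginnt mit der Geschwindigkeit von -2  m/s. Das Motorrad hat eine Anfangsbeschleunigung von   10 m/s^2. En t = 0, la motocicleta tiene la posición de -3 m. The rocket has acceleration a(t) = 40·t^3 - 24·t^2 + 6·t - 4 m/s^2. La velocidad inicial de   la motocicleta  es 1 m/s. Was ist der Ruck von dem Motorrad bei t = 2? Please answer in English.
To find the answer, we compute 1 antiderivative of s(t) = -24. Finding the integral of s(t) and using j(0) = 18: j(t) = 18 - 24·t. Using j(t) = 18 - 24·t and substituting t = 2, we find j = -30.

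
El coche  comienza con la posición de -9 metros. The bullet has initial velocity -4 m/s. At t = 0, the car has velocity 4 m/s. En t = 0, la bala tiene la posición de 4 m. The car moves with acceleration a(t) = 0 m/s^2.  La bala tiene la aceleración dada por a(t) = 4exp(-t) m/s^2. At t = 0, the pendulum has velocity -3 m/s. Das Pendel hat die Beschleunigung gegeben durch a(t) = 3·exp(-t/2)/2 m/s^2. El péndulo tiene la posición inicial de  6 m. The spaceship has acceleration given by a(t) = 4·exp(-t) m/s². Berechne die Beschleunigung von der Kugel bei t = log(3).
Wir haben die Beschleunigung a(t) = 4·exp(-t). Durch Einsetzen von t = log(3): a(log(3)) = 4/3.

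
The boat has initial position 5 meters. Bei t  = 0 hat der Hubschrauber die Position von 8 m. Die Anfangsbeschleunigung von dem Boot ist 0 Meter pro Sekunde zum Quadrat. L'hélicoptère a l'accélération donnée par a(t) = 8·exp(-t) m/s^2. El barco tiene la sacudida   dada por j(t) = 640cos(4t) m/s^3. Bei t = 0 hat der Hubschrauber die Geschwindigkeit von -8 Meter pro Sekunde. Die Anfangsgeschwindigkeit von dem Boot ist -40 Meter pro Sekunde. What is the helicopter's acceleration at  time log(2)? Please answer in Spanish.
Usando a(t) = 8·exp(-t) y sustituyendo t = log(2), encontramos a = 4.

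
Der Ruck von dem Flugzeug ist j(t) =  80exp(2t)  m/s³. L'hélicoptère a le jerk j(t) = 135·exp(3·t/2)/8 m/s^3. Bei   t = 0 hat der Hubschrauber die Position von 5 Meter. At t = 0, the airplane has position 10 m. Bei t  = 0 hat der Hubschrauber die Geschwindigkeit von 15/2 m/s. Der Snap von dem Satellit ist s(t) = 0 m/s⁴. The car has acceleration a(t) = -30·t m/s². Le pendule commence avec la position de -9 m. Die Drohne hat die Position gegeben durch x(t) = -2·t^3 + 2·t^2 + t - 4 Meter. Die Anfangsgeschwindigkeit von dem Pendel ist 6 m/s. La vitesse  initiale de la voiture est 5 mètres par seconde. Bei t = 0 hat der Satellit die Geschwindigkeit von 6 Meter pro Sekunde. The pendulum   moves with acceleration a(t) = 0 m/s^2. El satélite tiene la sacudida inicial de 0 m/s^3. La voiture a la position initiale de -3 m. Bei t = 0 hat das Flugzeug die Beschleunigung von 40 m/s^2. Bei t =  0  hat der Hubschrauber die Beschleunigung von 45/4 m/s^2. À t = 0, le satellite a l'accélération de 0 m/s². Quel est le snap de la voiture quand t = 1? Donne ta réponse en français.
Pour résoudre ceci, nous devons prendre 2 dérivées de notre équation de l'accélération a(t) = -30·t. En dérivant l'accélération, nous obtenons le jerk: j(t) = -30. En dérivant le jerk, nous obtenons le snap: s(t) = 0. Nous avons le snap s(t) = 0. En substituant t = 1: s(1) = 0.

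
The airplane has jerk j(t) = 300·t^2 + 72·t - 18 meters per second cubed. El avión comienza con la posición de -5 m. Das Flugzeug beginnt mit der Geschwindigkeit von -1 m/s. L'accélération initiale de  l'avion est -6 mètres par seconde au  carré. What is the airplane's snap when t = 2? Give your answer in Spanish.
Debemos derivar nuestra ecuación de la sacudida j(t) = 300·t^2 + 72·t - 18 1 vez. Derivando la sacudida, obtenemos el snap: s(t) = 600·t + 72. Tenemos el snap s(t) = 600·t + 72. Sustituyendo t = 2: s(2) = 1272.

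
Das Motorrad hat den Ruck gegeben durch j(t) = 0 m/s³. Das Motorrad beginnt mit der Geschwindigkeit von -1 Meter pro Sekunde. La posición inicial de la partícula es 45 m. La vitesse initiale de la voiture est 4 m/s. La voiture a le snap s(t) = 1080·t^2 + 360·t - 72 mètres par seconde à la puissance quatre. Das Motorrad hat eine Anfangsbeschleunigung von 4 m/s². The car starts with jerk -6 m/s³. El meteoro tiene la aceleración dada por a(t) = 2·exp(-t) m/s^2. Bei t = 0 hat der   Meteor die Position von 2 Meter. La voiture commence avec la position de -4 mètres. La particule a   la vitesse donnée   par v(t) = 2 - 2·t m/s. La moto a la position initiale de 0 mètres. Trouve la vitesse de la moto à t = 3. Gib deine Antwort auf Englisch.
Starting from jerk j(t) = 0, we take 2 antiderivatives. Taking ∫j(t)dt and applying a(0) = 4, we find a(t) = 4. Integrating acceleration and using the initial condition v(0) = -1, we get v(t) = 4·t - 1. We have velocity v(t) = 4·t - 1. Substituting t = 3: v(3) = 11.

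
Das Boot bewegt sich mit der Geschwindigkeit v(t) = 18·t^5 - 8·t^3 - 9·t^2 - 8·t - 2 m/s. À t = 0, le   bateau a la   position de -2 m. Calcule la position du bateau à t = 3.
Nous devons trouver la primitive de notre équation de la vitesse v(t) = 18·t^5 - 8·t^3 - 9·t^2 - 8·t - 2 1 fois. L'intégrale de la vitesse, avec x(0) = -2, donne la position: x(t) = 3·t^6 - 2·t^4 - 3·t^3 - 4·t^2 - 2·t - 2. En utilisant x(t) = 3·t^6 - 2·t^4 - 3·t^3 - 4·t^2 - 2·t - 2 et en substituant t = 3, nous trouvons x = 1900.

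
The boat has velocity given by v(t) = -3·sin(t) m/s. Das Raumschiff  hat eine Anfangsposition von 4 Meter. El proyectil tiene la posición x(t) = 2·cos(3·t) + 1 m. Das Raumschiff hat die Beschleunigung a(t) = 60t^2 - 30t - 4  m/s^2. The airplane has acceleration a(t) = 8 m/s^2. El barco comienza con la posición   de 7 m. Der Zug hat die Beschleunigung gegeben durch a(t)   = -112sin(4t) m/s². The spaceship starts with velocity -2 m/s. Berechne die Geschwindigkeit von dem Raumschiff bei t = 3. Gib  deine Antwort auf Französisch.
Nous devons trouver l'intégrale de notre équation de l'accélération a(t) = 60·t^2 - 30·t - 4 1 fois. En intégrant l'accélération et en utilisant la condition initiale v(0) = -2, nous obtenons v(t) = 20·t^3 - 15·t^2 - 4·t - 2. Nous avons la vitesse v(t) = 20·t^3 - 15·t^2 - 4·t - 2. En substituant t = 3: v(3) = 391.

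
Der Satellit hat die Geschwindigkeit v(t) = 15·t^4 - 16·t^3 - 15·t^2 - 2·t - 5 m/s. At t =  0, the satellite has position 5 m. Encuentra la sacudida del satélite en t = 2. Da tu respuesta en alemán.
Wir müssen unsere Gleichung für die Geschwindigkeit v(t) = 15·t^4 - 16·t^3 - 15·t^2 - 2·t - 5 2-mal ableiten. Die Ableitung von der Geschwindigkeit ergibt die Beschleunigung: a(t) = 60·t^3 - 48·t^2 - 30·t - 2. Die Ableitung von der Beschleunigung ergibt den Ruck: j(t) = 180·t^2 - 96·t - 30. Wir haben den Ruck j(t) = 180·t^2 - 96·t - 30. Durch Einsetzen von t = 2: j(2) = 498.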